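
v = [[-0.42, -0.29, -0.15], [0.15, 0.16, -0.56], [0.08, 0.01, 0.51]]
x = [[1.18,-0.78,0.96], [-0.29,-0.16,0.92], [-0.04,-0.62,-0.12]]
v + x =[[0.76,-1.07,0.81],[-0.14,0.0,0.36],[0.04,-0.61,0.39]]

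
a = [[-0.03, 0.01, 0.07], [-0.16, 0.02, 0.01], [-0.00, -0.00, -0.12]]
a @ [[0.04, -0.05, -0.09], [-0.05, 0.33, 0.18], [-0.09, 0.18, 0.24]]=[[-0.01, 0.02, 0.02], [-0.01, 0.02, 0.02], [0.01, -0.02, -0.03]]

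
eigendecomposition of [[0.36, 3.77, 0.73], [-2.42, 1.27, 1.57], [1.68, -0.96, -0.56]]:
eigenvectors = [[(-0.68+0j), (-0.68-0j), 0.51+0.00j], [0.01-0.61j, (0.01+0.61j), -0.13+0.00j], [0.09+0.41j, 0.09-0.41j, (0.85+0j)]]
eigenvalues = [(0.23+2.93j), (0.23-2.93j), (0.61+0j)]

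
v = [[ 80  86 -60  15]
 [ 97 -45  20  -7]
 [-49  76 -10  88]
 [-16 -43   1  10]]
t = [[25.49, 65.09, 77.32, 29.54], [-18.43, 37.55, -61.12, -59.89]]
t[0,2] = 77.32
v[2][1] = 76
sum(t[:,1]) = 102.64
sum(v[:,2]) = -49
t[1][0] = -18.43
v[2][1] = 76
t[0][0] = 25.49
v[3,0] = -16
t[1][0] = -18.43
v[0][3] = 15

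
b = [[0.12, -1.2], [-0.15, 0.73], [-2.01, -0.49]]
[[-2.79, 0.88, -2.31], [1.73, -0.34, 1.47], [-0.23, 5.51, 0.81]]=b@[[-0.44, -2.50, -0.85], [2.28, -0.98, 1.84]]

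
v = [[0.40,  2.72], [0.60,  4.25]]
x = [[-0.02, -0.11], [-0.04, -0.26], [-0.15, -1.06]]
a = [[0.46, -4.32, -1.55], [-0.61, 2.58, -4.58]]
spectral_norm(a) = 5.49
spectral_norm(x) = 1.11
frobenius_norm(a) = 7.02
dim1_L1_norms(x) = [0.13, 0.3, 1.21]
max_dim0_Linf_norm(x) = 1.06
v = a @ x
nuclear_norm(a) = 9.87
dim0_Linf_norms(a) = [0.61, 4.32, 4.58]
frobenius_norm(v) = 5.10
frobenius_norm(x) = 1.11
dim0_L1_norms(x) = [0.21, 1.43]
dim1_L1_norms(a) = [6.33, 7.77]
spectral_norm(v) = 5.10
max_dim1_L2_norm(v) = 4.29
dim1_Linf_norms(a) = [4.32, 4.58]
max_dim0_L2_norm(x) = 1.1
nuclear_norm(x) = 1.11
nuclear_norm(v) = 5.11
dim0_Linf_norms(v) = [0.6, 4.25]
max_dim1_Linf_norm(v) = 4.25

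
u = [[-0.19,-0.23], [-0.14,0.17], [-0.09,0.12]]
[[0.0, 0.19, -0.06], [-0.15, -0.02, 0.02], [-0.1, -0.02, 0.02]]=u@ [[0.52, -0.45, 0.07],[-0.43, -0.47, 0.19]]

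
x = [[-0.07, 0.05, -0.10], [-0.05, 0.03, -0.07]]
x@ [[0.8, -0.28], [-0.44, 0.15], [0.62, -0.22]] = [[-0.14, 0.05], [-0.10, 0.03]]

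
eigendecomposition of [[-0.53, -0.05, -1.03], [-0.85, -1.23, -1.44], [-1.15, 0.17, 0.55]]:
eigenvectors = [[(0.04-0.13j), (0.04+0.13j), (-0.48+0j)], [(0.98+0j), 0.98-0.00j, -0.32+0.00j], [-0.05-0.10j, (-0.05+0.1j), (0.81+0j)]]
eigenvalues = [(-1.19+0.26j), (-1.19-0.26j), (1.17+0j)]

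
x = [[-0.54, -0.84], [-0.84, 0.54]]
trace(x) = 0.00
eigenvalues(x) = [-1.0, 1.0]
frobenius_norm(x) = 1.41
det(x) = -1.00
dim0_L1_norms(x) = [1.38, 1.38]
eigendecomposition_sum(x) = [[-0.77, -0.42], [-0.42, -0.23]] + [[0.23, -0.42], [-0.42, 0.77]]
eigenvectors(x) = [[-0.88, 0.48],  [-0.48, -0.88]]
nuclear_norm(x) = 2.00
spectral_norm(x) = 1.00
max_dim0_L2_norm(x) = 1.0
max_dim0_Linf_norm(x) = 0.84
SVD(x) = [[-0.84, -0.54], [0.54, -0.84]] @ diag([0.9985990186255943, 0.9985990186255942]) @ [[0.0,1.0], [1.0,0.0]]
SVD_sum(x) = [[0.00, -0.84], [0.0, 0.54]] + [[-0.54, 0.0], [-0.84, 0.0]]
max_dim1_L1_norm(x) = 1.38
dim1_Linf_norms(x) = [0.84, 0.84]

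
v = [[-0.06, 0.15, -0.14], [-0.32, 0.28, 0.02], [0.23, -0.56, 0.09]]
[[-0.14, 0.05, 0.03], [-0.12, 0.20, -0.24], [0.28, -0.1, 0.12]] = v@[[0.08, -0.78, 0.72], [-0.37, -0.18, -0.00], [0.60, -0.21, -0.52]]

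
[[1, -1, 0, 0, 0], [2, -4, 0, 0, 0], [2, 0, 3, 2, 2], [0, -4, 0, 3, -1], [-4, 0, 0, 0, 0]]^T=[[1, 2, 2, 0, -4], [-1, -4, 0, -4, 0], [0, 0, 3, 0, 0], [0, 0, 2, 3, 0], [0, 0, 2, -1, 0]]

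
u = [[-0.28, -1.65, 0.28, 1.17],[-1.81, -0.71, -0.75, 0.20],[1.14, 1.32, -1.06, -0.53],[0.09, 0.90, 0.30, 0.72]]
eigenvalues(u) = [(-1.75+0.59j), (-1.75-0.59j), (1.09+0.6j), (1.09-0.6j)]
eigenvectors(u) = [[(-0.37+0.16j), (-0.37-0.16j), -0.03-0.56j, (-0.03+0.56j)], [-0.14+0.22j, (-0.14-0.22j), (0.26+0.48j), 0.26-0.48j], [(0.87+0j), 0.87-0.00j, -0.01-0.00j, -0.01+0.00j], [-0.02-0.09j, -0.02+0.09j, (0.63+0j), (0.63-0j)]]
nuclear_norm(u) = 6.81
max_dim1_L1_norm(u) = 4.05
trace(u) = -1.33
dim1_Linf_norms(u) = [1.65, 1.81, 1.32, 0.9]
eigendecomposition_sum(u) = [[-0.56-0.62j, (-0.65-0.73j), -0.02-0.67j, 0.25+0.27j], [(-0.51-0.13j), -0.60-0.16j, -0.24-0.35j, (0.22+0.06j)], [(0.57+1.68j), 0.66+1.98j, -0.53+1.33j, (-0.26-0.73j)], [(0.16-0.09j), (0.19-0.11j), 0.15+0.03j, (-0.07+0.04j)]] + [[(-0.56+0.62j), -0.65+0.73j, -0.02+0.67j, (0.25-0.27j)], [-0.51+0.13j, -0.60+0.16j, -0.24+0.35j, 0.22-0.06j], [0.57-1.68j, 0.66-1.98j, -0.53-1.33j, (-0.26+0.73j)], [(0.16+0.09j), 0.19+0.11j, 0.15-0.03j, -0.07-0.04j]] + [[0.42+0.08j, (-0.17-0.23j), (0.16-0.01j), (0.34-0.4j)], [(-0.4+0.11j), (0.25+0.12j), -0.13+0.08j, -0.12+0.49j], [-0.01j, (-0+0j), -0j, -0.01-0.01j], [(-0.11+0.46j), 0.26-0.18j, 0.00+0.18j, 0.43+0.40j]] + [[0.42-0.08j, -0.17+0.23j, (0.16+0.01j), 0.34+0.40j], [-0.40-0.11j, 0.25-0.12j, -0.13-0.08j, (-0.12-0.49j)], [0.00+0.01j, -0.00-0.00j, 0j, (-0.01+0.01j)], [(-0.11-0.46j), 0.26+0.18j, 0.00-0.18j, (0.43-0.4j)]]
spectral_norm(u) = 3.09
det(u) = 5.32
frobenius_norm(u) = 3.81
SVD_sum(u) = [[-1.04, -1.32, 0.24, 0.59], [-0.89, -1.13, 0.21, 0.50], [1.13, 1.43, -0.26, -0.64], [0.25, 0.32, -0.06, -0.14]] + [[0.51,  -0.17,  0.51,  0.32],  [-0.88,  0.29,  -0.88,  -0.55],  [-0.27,  0.09,  -0.27,  -0.17],  [0.22,  -0.07,  0.22,  0.13]] + [[0.09, -0.13, -0.06, -0.11], [-0.09, 0.14, 0.06, 0.12], [0.11, -0.16, -0.07, -0.14], [-0.44, 0.66, 0.3, 0.58]] + [[0.16, -0.03, -0.41, 0.38], [0.05, -0.01, -0.14, 0.13], [0.18, -0.04, -0.45, 0.42], [0.06, -0.01, -0.16, 0.15]]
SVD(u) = [[-0.58, 0.47, -0.18, 0.64], [-0.5, -0.82, 0.19, 0.21], [0.63, -0.26, -0.23, 0.70], [0.14, 0.2, 0.94, 0.25]] @ diag([3.090510804419568, 1.701600780982599, 1.1022217565902908, 0.917771730456073]) @ [[0.58, 0.73, -0.13, -0.33], [0.63, -0.21, 0.63, 0.39], [-0.43, 0.64, 0.29, 0.56], [0.28, -0.06, -0.7, 0.65]]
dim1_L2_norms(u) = [2.06, 2.09, 2.11, 1.19]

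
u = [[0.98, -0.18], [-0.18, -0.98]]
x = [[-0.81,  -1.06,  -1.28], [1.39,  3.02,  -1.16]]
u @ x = [[-1.04, -1.58, -1.05], [-1.22, -2.77, 1.37]]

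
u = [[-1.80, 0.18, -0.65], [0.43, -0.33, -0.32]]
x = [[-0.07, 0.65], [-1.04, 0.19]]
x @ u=[[0.41, -0.23, -0.16],[1.95, -0.25, 0.62]]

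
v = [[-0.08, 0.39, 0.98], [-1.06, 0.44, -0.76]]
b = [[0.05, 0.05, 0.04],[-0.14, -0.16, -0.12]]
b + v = [[-0.03, 0.44, 1.02],  [-1.2, 0.28, -0.88]]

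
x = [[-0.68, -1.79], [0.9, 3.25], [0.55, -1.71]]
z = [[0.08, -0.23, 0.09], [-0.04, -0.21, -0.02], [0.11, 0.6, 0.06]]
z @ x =[[-0.21, -1.04], [-0.17, -0.58], [0.50, 1.65]]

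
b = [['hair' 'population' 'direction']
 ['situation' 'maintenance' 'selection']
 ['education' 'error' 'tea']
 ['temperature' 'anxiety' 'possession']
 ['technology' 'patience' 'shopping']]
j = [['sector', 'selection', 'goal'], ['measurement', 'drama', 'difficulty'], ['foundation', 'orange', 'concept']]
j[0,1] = 'selection'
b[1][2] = 'selection'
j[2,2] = 'concept'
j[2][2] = 'concept'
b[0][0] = 'hair'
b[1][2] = 'selection'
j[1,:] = ['measurement', 'drama', 'difficulty']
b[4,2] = 'shopping'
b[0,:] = ['hair', 'population', 'direction']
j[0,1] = 'selection'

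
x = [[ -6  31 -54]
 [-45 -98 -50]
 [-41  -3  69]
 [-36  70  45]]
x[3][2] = 45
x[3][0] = -36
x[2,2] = 69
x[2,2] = 69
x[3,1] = 70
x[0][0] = -6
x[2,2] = 69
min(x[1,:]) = -98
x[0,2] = -54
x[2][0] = -41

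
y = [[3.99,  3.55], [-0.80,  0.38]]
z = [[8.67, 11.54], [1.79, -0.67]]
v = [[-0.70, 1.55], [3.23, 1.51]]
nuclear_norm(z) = 16.28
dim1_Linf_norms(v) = [1.55, 3.23]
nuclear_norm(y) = 6.17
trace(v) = 0.81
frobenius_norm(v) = 3.95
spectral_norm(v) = 3.57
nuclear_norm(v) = 5.27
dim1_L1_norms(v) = [2.25, 4.74]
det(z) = -26.47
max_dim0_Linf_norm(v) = 3.23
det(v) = -6.06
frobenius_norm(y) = 5.41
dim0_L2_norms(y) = [4.07, 3.57]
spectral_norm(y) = 5.35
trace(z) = 8.00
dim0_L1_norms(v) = [3.93, 3.06]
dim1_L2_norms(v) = [1.7, 3.57]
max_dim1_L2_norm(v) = 3.57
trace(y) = 4.37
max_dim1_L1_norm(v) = 4.74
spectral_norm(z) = 14.44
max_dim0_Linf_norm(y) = 3.99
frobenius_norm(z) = 14.56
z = y @ v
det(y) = 4.36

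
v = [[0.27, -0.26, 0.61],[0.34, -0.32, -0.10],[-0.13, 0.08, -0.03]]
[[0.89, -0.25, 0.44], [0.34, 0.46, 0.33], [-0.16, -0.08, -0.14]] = v @ [[0.54, 0.44, 0.88],[-0.77, -0.68, -0.18],[0.89, -0.9, 0.26]]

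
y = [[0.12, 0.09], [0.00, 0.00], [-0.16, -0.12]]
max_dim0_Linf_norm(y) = 0.16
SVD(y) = [[-0.60, 0.8], [0.0, 0.0], [0.80, 0.6]] @ diag([0.24999999999999997, 1.1102230246251568e-17]) @ [[-0.80, -0.60], [0.60, -0.8]]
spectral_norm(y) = 0.25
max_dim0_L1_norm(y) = 0.28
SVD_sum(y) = [[0.12, 0.09], [0.00, 0.00], [-0.16, -0.12]] + [[0.0, -0.0],[0.00, 0.00],[0.0, -0.0]]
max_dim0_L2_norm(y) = 0.2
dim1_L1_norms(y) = [0.21, 0.0, 0.28]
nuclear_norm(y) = 0.25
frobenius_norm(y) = 0.25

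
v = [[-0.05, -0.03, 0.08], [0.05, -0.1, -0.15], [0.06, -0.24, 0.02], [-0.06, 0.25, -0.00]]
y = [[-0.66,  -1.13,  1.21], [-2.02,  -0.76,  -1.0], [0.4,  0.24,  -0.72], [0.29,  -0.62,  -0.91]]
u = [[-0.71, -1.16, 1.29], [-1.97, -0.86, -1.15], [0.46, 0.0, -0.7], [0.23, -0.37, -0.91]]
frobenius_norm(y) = 3.30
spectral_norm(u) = 2.52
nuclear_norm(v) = 0.59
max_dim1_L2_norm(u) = 2.44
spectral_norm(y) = 2.48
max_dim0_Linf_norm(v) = 0.25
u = v + y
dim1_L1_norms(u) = [3.16, 3.98, 1.16, 1.51]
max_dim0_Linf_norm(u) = 1.97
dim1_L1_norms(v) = [0.16, 0.3, 0.32, 0.31]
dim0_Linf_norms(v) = [0.06, 0.25, 0.15]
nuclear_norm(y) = 5.39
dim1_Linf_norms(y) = [1.21, 2.02, 0.72, 0.91]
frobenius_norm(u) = 3.34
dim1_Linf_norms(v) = [0.08, 0.15, 0.24, 0.25]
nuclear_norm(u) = 5.36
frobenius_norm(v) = 0.42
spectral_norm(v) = 0.37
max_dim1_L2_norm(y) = 2.38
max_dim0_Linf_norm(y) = 2.02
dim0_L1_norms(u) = [3.37, 2.39, 4.05]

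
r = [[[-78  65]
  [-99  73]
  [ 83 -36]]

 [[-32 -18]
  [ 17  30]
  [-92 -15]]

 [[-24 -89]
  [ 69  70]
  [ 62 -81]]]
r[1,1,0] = 17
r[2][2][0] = 62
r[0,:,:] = [[-78, 65], [-99, 73], [83, -36]]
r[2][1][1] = 70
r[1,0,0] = -32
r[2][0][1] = -89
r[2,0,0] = -24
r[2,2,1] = -81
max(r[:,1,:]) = 73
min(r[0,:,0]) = -99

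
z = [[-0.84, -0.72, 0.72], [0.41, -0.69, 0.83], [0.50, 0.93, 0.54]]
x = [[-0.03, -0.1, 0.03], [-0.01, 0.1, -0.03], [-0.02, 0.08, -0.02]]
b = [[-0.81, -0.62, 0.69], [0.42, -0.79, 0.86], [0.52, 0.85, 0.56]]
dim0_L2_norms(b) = [1.05, 1.32, 1.24]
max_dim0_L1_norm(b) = 2.26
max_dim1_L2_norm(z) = 1.32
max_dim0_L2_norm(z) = 1.36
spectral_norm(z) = 1.61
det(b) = 1.35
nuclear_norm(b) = 3.47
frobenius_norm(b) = 2.09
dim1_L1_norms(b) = [2.12, 2.07, 1.93]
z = x + b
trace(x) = 0.05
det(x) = -0.00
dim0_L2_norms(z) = [1.06, 1.36, 1.22]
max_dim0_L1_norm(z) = 2.34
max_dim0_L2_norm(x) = 0.16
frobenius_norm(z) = 2.12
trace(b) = -1.04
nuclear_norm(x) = 0.21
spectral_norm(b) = 1.55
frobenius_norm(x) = 0.17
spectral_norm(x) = 0.17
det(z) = 1.34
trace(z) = -0.99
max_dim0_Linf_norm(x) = 0.1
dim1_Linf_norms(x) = [0.1, 0.1, 0.08]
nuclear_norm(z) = 3.50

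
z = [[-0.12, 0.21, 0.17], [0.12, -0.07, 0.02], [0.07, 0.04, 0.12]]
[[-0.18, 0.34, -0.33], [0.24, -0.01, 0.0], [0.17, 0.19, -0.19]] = z @ [[1.94, 0.35, 0.6],[0.01, 1.01, 0.43],[0.29, 1.02, -2.04]]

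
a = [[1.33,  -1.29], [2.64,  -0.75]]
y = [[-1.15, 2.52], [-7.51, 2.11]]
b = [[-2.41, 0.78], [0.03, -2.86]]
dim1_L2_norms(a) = [1.85, 2.74]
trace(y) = 0.96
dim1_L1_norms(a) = [2.62, 3.39]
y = b @ a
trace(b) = -5.27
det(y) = 16.50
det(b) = 6.87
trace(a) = 0.58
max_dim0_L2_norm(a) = 2.96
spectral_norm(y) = 8.02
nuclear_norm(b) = 5.32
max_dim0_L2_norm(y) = 7.6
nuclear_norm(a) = 3.97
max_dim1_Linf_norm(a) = 2.64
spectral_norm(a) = 3.23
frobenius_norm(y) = 8.28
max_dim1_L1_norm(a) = 3.39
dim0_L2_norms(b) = [2.41, 2.96]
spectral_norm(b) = 3.12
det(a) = 2.41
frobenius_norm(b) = 3.82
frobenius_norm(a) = 3.31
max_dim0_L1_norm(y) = 8.66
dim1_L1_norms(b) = [3.19, 2.89]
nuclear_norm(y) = 10.08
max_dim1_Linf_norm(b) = 2.86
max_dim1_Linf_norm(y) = 7.51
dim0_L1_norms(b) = [2.44, 3.64]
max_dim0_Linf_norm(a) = 2.64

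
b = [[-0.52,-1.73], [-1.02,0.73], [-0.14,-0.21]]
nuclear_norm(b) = 3.04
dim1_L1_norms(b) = [2.25, 1.75, 0.35]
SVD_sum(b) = [[-0.14,  -1.76], [0.05,  0.64], [-0.02,  -0.22]] + [[-0.38, 0.03], [-1.07, 0.09], [-0.12, 0.01]]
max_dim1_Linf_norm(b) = 1.73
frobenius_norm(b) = 2.21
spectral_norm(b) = 1.89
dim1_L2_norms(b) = [1.81, 1.25, 0.25]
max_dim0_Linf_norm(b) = 1.73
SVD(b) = [[0.93, 0.33], [-0.34, 0.94], [0.12, 0.11]] @ diag([1.893404840950691, 1.1468731875253202]) @ [[-0.08, -1.00], [-1.00, 0.08]]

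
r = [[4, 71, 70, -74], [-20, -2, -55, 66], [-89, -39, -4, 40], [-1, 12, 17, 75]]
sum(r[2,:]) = -92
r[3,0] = -1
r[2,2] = -4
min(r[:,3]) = -74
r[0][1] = 71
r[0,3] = -74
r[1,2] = -55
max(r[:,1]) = 71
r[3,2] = 17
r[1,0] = -20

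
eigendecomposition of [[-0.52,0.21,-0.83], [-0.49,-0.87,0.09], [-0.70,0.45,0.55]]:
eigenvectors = [[(0.46+0j),(0.05-0.63j),(0.05+0.63j)], [(-0.16+0j),(0.7+0j),0.70-0.00j], [-0.88+0.00j,(-0.1-0.33j),-0.10+0.33j]]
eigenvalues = [(1+0j), (-0.92+0.4j), (-0.92-0.4j)]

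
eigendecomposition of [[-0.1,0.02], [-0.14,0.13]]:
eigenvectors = [[-0.84,-0.09], [-0.54,-1.0]]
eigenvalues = [-0.09, 0.12]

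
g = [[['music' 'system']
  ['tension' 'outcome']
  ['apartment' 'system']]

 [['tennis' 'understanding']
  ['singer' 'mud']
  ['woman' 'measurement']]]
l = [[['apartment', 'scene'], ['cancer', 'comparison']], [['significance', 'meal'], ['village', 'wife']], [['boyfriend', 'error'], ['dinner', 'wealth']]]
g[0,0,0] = 'music'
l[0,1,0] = 'cancer'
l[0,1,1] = 'comparison'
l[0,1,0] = 'cancer'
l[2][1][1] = 'wealth'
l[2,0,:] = ['boyfriend', 'error']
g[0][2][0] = 'apartment'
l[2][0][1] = 'error'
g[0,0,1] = 'system'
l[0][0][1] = 'scene'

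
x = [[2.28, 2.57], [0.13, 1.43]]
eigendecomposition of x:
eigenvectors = [[0.99,-0.91], [0.11,0.41]]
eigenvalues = [2.57, 1.14]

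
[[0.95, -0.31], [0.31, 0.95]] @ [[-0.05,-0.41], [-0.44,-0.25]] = [[0.09, -0.31], [-0.43, -0.36]]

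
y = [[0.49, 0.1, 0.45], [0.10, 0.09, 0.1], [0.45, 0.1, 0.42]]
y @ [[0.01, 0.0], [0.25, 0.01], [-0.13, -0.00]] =[[-0.03, 0.0],[0.01, 0.0],[-0.03, 0.00]]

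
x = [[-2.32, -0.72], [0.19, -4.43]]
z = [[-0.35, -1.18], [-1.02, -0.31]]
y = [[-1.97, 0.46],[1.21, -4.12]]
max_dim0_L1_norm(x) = 5.15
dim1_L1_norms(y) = [2.43, 5.33]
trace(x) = -6.75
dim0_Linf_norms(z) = [1.02, 1.18]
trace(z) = -0.66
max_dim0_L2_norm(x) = 4.49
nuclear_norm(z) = 2.20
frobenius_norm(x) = 5.06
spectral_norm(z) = 1.44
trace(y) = -6.09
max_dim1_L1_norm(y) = 5.33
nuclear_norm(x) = 6.81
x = y + z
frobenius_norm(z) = 1.63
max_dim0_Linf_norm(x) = 4.43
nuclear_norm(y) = 6.14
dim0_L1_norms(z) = [1.37, 1.49]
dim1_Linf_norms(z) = [1.18, 1.02]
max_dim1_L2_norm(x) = 4.43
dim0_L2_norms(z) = [1.08, 1.22]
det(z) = -1.10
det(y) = 7.56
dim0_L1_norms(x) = [2.51, 5.15]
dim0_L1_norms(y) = [3.18, 4.58]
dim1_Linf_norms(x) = [2.32, 4.43]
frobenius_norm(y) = 4.75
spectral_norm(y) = 4.43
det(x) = 10.41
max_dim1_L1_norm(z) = 1.53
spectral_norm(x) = 4.49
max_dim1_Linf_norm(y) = 4.12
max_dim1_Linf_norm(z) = 1.18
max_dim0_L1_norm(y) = 4.58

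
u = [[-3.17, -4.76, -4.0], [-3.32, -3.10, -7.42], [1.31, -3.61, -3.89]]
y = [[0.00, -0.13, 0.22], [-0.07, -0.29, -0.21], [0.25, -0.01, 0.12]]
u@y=[[-0.67, 1.83, -0.18], [-1.64, 1.40, -0.97], [-0.72, 0.92, 0.58]]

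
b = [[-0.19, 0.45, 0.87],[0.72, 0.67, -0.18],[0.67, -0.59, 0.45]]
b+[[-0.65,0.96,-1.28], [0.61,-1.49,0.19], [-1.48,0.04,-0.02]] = [[-0.84,1.41,-0.41], [1.33,-0.82,0.01], [-0.81,-0.55,0.43]]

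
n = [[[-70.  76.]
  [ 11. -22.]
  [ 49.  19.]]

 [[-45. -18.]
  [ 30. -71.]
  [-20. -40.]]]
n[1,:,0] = [-45.0, 30.0, -20.0]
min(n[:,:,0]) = -70.0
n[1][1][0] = 30.0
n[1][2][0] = -20.0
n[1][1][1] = -71.0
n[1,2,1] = -40.0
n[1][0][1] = -18.0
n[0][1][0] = 11.0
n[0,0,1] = 76.0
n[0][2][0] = 49.0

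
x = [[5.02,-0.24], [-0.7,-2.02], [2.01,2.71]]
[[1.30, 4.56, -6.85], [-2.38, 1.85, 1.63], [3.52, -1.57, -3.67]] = x@[[0.31, 0.85, -1.38], [1.07, -1.21, -0.33]]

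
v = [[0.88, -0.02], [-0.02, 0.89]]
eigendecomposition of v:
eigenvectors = [[-0.79, 0.62], [-0.62, -0.79]]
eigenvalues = [0.86, 0.91]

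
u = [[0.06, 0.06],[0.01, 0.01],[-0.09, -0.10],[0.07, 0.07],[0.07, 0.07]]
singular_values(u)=[0.21, 0.01]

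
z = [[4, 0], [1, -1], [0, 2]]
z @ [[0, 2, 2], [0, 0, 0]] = [[0, 8, 8], [0, 2, 2], [0, 0, 0]]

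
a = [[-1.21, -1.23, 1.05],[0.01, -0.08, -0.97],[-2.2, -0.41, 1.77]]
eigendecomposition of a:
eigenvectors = [[(-0.35+0.39j), (-0.35-0.39j), 0.67+0.00j], [(0.33-0.36j), (0.33+0.36j), (0.48+0j)], [-0.70+0.00j, (-0.7-0j), (0.56+0j)]]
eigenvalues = [(0.84+1.03j), (0.84-1.03j), (-1.21+0j)]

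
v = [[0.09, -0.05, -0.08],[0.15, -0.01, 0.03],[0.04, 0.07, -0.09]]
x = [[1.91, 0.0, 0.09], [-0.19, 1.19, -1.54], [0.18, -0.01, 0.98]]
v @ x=[[0.17, -0.06, 0.01], [0.29, -0.01, 0.06], [0.05, 0.08, -0.19]]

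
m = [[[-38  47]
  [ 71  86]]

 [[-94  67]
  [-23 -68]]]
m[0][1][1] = 86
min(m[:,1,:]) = -68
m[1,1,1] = -68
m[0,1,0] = 71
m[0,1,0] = 71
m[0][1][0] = 71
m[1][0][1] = 67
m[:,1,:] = [[71, 86], [-23, -68]]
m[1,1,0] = -23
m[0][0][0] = -38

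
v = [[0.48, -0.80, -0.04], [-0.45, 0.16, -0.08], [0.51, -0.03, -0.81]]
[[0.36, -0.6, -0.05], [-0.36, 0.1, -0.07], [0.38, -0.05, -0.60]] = v @ [[0.81, 0.03, 0.04], [0.03, 0.76, 0.05], [0.04, 0.05, 0.77]]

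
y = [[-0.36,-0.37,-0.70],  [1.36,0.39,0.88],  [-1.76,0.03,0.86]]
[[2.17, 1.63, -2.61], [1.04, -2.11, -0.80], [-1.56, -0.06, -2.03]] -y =[[2.53, 2.00, -1.91], [-0.32, -2.50, -1.68], [0.2, -0.09, -2.89]]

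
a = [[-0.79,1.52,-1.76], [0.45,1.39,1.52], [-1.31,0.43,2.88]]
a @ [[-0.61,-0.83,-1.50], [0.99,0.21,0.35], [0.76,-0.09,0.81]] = [[0.65,1.13,0.29],[2.26,-0.22,1.04],[3.41,0.92,4.45]]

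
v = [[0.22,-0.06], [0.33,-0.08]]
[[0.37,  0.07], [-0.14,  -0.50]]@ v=[[0.1, -0.03], [-0.2, 0.05]]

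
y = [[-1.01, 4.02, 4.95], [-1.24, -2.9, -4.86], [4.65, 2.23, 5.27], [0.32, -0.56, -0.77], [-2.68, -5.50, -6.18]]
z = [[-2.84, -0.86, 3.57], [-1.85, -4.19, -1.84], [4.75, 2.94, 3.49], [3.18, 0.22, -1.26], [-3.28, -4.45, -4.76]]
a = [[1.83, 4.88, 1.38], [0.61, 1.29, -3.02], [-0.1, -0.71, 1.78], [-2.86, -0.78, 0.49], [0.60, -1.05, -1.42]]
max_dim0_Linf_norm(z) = 4.76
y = z + a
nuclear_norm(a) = 12.29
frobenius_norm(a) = 7.51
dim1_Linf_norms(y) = [4.95, 4.86, 5.27, 0.77, 6.18]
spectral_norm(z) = 10.78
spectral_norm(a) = 5.82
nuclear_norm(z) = 18.88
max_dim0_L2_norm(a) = 5.26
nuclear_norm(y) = 19.10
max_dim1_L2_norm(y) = 8.7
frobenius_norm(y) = 14.36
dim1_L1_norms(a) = [8.09, 4.92, 2.59, 4.13, 3.07]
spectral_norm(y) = 13.68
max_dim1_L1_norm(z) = 12.49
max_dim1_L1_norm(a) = 8.09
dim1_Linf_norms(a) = [4.88, 3.02, 1.78, 2.86, 1.42]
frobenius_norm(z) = 12.42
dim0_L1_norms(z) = [15.9, 12.66, 14.92]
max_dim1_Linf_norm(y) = 6.18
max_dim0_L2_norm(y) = 10.71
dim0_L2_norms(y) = [5.61, 7.75, 10.71]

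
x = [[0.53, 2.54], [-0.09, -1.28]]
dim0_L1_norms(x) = [0.62, 3.82]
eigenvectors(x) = [[1.0, -0.84], [-0.05, 0.55]]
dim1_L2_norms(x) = [2.59, 1.28]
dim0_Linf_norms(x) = [0.53, 2.54]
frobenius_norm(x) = 2.89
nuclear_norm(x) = 3.05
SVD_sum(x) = [[0.46,2.55],[-0.23,-1.26]] + [[0.07, -0.01], [0.14, -0.02]]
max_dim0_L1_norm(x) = 3.82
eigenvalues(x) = [0.39, -1.14]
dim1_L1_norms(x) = [3.07, 1.37]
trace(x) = -0.75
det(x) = -0.45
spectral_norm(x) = 2.89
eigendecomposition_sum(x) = [[0.43,0.65], [-0.02,-0.03]] + [[0.1, 1.89], [-0.07, -1.25]]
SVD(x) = [[-0.90, 0.44], [0.44, 0.90]] @ diag([2.8904643102964873, 0.1556151371244097]) @ [[-0.18, -0.98], [0.98, -0.18]]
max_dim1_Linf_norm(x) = 2.54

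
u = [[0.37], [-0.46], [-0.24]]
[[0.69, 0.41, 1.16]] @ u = [[-0.21]]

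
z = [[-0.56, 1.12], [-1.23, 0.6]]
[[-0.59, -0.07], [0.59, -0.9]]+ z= [[-1.15, 1.05], [-0.64, -0.30]]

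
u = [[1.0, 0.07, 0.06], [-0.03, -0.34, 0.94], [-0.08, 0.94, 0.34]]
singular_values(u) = [1.01, 1.0, 1.0]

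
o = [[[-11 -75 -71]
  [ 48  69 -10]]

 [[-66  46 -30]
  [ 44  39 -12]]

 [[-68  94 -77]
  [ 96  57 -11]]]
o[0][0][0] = -11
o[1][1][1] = 39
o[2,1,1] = 57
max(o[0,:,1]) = 69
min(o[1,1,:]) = -12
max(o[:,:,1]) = 94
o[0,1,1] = 69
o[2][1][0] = 96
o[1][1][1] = 39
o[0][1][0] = 48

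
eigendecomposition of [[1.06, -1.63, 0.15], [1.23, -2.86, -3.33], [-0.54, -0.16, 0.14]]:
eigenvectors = [[(-0.76+0j),-0.76-0.00j,0.38+0.00j],[-0.22+0.45j,-0.22-0.45j,0.92+0.00j],[(0.09-0.39j),(0.09+0.39j),0.12+0.00j]]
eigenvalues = [(0.56+1.04j), (0.56-1.04j), (-2.78+0j)]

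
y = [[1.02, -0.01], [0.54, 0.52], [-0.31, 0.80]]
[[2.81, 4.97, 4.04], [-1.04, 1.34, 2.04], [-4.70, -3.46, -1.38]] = y @[[2.71,4.85,3.96],  [-4.82,-2.45,-0.19]]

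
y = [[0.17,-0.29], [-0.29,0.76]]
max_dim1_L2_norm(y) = 0.81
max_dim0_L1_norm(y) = 1.05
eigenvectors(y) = [[-0.93, 0.38], [-0.38, -0.93]]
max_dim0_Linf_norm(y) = 0.76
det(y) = 0.05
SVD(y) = [[-0.38, 0.93], [0.93, 0.38]] @ diag([0.8786725758374611, 0.051327424162538986]) @ [[-0.38, 0.93], [0.93, 0.38]]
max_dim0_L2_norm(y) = 0.81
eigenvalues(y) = [0.05, 0.88]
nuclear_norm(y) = 0.93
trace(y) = 0.93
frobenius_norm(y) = 0.88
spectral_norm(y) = 0.88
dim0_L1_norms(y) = [0.46, 1.05]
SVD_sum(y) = [[0.13,  -0.31], [-0.31,  0.75]] + [[0.04, 0.02], [0.02, 0.01]]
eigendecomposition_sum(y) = [[0.04, 0.02], [0.02, 0.01]] + [[0.13, -0.31], [-0.31, 0.75]]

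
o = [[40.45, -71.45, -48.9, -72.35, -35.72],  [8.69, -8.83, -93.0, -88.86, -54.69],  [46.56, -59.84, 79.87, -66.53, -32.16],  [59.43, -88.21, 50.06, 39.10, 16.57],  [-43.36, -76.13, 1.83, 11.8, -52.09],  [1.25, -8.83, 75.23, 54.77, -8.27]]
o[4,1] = -76.13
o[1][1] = -8.83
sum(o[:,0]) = 113.02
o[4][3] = 11.8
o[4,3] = 11.8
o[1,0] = 8.69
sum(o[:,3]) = -122.06999999999996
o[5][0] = 1.25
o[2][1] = -59.84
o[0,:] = [40.45, -71.45, -48.9, -72.35, -35.72]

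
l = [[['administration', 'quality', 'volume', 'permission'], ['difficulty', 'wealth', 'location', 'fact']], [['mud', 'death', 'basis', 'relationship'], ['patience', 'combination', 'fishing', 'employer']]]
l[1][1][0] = 'patience'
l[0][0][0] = 'administration'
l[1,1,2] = 'fishing'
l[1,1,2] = 'fishing'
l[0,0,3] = 'permission'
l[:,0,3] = ['permission', 'relationship']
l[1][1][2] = 'fishing'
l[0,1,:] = ['difficulty', 'wealth', 'location', 'fact']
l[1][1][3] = 'employer'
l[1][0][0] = 'mud'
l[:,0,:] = [['administration', 'quality', 'volume', 'permission'], ['mud', 'death', 'basis', 'relationship']]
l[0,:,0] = ['administration', 'difficulty']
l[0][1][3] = 'fact'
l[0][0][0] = 'administration'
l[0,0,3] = 'permission'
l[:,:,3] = [['permission', 'fact'], ['relationship', 'employer']]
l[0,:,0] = ['administration', 'difficulty']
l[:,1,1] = ['wealth', 'combination']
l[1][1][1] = 'combination'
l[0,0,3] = 'permission'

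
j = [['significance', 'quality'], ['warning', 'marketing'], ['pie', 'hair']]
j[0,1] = 'quality'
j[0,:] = ['significance', 'quality']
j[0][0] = 'significance'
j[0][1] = 'quality'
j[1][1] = 'marketing'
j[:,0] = ['significance', 'warning', 'pie']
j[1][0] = 'warning'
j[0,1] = 'quality'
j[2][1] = 'hair'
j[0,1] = 'quality'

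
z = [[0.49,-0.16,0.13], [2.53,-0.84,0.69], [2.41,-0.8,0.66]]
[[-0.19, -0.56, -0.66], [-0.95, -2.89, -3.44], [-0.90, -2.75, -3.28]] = z@[[-0.96, -1.24, -0.76], [-1.77, -0.93, 0.93], [-0.01, -0.77, -1.07]]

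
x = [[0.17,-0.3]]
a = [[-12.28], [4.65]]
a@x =[[-2.09, 3.68], [0.79, -1.40]]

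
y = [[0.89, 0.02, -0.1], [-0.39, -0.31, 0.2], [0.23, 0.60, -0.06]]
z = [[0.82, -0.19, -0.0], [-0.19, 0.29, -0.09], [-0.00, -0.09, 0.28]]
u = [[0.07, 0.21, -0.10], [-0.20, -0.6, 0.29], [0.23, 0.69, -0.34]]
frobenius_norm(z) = 0.96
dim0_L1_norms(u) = [0.5, 1.5, 0.73]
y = u + z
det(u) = 0.00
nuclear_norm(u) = 1.09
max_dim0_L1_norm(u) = 1.5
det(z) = 0.05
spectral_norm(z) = 0.88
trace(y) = 0.52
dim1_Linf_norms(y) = [0.89, 0.39, 0.6]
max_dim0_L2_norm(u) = 0.94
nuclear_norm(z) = 1.39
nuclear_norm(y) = 1.77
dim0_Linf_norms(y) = [0.89, 0.6, 0.2]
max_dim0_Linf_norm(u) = 0.69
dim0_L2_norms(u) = [0.31, 0.94, 0.46]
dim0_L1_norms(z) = [1.01, 0.57, 0.37]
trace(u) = -0.87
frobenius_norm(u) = 1.09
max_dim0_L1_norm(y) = 1.51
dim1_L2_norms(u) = [0.24, 0.7, 0.8]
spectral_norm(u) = 1.09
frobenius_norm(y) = 1.23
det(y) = -0.07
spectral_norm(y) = 1.07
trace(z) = 1.39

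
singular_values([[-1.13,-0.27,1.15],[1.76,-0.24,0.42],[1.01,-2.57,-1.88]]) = [3.51, 1.86, 1.17]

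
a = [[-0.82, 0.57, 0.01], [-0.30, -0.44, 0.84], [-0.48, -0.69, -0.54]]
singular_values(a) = [1.0, 1.0, 0.99]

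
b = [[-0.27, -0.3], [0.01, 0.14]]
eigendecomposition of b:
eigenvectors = [[-1.0,0.60], [0.02,-0.8]]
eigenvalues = [-0.26, 0.13]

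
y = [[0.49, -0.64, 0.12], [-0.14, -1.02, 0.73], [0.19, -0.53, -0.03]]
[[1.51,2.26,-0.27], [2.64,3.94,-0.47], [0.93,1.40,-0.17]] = y@[[0.59, 0.89, -0.11], [-1.63, -2.44, 0.29], [1.45, 2.16, -0.26]]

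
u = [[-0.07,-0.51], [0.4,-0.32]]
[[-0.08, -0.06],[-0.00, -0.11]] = u@[[0.11,  -0.17], [0.15,  0.14]]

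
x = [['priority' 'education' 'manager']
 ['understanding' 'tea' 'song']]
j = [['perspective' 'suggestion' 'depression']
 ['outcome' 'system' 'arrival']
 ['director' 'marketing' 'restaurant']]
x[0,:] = ['priority', 'education', 'manager']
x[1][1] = 'tea'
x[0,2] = 'manager'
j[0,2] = 'depression'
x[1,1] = 'tea'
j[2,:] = ['director', 'marketing', 'restaurant']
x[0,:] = ['priority', 'education', 'manager']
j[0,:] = ['perspective', 'suggestion', 'depression']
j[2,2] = 'restaurant'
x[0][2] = 'manager'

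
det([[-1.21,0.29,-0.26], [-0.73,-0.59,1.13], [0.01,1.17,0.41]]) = 2.203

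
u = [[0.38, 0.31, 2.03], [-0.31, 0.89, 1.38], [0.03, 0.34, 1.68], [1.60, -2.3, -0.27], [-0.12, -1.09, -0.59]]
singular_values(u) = [3.57, 2.54, 0.6]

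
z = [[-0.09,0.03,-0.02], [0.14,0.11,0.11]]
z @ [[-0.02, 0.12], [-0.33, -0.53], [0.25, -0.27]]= [[-0.01,-0.02], [-0.01,-0.07]]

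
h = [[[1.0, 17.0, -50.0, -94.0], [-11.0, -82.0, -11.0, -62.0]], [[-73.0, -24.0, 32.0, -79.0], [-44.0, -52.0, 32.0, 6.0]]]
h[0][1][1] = -82.0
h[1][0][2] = 32.0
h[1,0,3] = -79.0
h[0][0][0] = 1.0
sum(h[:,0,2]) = -18.0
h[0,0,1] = 17.0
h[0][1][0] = -11.0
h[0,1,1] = -82.0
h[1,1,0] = -44.0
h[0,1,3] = -62.0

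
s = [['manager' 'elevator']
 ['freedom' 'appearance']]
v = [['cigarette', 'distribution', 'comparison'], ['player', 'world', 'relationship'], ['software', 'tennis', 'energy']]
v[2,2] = 'energy'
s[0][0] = 'manager'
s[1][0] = 'freedom'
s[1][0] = 'freedom'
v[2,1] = 'tennis'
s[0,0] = 'manager'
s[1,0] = 'freedom'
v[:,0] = ['cigarette', 'player', 'software']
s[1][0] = 'freedom'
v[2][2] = 'energy'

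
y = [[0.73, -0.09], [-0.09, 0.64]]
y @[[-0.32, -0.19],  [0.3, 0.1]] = [[-0.26, -0.15], [0.22, 0.08]]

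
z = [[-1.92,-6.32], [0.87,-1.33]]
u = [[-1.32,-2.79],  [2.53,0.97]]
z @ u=[[-13.46, -0.77],[-4.51, -3.72]]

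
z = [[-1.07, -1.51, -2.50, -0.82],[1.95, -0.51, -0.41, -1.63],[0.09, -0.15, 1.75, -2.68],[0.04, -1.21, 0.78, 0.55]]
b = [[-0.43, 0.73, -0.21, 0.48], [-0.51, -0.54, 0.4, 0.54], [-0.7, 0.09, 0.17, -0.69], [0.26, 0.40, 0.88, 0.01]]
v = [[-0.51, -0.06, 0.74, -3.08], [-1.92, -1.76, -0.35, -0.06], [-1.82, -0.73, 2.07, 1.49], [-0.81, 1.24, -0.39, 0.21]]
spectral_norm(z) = 3.65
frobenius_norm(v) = 5.47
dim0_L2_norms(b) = [1.0, 1.0, 1.0, 1.0]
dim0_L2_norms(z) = [2.23, 2.01, 3.18, 3.29]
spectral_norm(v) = 3.67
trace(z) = 0.72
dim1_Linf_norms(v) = [3.08, 1.92, 2.07, 1.24]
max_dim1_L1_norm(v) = 6.11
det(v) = 34.64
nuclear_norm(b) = 4.00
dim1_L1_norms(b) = [1.85, 1.99, 1.65, 1.55]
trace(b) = -0.79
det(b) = 1.00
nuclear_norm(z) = 10.34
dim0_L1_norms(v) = [5.06, 3.79, 3.55, 4.84]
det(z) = 34.52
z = v @ b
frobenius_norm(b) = 2.00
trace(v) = 0.01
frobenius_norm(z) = 5.47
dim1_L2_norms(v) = [3.21, 2.63, 3.22, 1.55]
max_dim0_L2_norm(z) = 3.29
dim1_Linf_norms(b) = [0.73, 0.54, 0.7, 0.88]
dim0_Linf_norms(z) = [1.95, 1.51, 2.5, 2.68]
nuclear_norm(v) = 10.35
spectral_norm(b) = 1.01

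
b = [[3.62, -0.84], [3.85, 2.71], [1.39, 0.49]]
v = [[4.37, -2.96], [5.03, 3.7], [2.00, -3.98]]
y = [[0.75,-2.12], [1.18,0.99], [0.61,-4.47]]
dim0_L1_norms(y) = [2.54, 7.58]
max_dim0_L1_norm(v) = 11.4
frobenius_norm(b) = 6.18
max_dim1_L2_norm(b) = 4.71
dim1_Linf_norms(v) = [4.37, 5.03, 3.98]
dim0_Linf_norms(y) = [1.18, 4.47]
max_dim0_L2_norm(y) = 5.05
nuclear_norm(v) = 13.14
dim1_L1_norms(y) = [2.87, 2.17, 5.08]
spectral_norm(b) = 5.70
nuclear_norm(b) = 8.07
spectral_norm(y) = 5.09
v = b + y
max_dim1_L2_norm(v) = 6.24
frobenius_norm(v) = 9.31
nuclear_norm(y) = 6.47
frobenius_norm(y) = 5.27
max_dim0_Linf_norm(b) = 3.85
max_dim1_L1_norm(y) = 5.08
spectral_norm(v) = 6.99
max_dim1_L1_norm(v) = 8.73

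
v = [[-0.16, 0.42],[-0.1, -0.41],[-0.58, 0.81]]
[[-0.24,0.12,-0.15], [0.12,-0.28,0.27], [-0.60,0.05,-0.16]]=v @[[0.47, 0.66, -0.49], [-0.40, 0.53, -0.55]]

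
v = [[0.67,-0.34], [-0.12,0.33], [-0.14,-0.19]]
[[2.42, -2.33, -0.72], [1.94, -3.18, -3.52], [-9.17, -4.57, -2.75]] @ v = [[2.0,  -1.45], [2.17,  -1.04], [-5.21,  2.13]]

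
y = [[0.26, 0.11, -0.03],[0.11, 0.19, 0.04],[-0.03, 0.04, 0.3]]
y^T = [[0.26, 0.11, -0.03], [0.11, 0.19, 0.04], [-0.03, 0.04, 0.30]]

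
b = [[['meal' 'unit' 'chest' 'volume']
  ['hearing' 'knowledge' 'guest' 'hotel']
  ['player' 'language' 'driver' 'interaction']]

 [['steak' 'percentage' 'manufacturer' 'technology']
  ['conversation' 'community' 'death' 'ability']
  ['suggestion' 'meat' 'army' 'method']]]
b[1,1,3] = 'ability'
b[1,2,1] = 'meat'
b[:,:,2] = [['chest', 'guest', 'driver'], ['manufacturer', 'death', 'army']]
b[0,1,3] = 'hotel'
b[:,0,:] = [['meal', 'unit', 'chest', 'volume'], ['steak', 'percentage', 'manufacturer', 'technology']]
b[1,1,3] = 'ability'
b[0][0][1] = 'unit'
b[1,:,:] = [['steak', 'percentage', 'manufacturer', 'technology'], ['conversation', 'community', 'death', 'ability'], ['suggestion', 'meat', 'army', 'method']]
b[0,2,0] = 'player'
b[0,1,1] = 'knowledge'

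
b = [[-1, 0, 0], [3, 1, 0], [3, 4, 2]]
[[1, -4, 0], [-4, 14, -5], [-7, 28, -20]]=b @[[-1, 4, 0], [-1, 2, -5], [0, 4, 0]]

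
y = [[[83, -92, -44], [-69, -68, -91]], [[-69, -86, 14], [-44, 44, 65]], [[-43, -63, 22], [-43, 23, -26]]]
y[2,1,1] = 23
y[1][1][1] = 44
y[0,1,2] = -91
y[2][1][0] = -43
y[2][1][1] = 23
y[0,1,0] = -69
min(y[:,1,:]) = -91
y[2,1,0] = -43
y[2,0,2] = 22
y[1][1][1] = 44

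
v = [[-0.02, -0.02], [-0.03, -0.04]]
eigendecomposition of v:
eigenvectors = [[0.77, 0.48],[-0.64, 0.88]]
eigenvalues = [-0.0, -0.06]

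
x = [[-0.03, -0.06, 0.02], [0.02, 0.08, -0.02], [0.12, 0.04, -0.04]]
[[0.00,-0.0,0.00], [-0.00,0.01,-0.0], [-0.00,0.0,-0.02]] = x@[[0.0, 0.02, -0.14], [-0.01, 0.09, -0.00], [-0.01, 0.09, 0.01]]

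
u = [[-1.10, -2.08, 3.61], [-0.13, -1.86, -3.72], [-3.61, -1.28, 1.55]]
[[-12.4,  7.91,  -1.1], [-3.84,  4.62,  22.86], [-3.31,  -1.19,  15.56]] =u@ [[-1.20, 1.93, -4.62], [4.53, -3.8, -3.97], [-1.19, 0.59, -4.00]]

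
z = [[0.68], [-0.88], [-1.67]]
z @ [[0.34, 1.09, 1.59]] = [[0.23, 0.74, 1.08], [-0.30, -0.96, -1.40], [-0.57, -1.82, -2.66]]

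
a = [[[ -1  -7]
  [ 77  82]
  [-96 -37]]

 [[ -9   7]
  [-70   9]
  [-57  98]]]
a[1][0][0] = -9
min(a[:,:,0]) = -96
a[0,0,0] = -1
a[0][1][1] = 82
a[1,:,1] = [7, 9, 98]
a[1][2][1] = 98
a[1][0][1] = 7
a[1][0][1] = 7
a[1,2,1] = 98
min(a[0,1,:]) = 77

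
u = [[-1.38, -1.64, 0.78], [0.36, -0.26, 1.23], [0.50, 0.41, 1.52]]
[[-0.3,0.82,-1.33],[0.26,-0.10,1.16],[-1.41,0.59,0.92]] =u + [[1.08, 2.46, -2.11], [-0.1, 0.16, -0.07], [-1.91, 0.18, -0.6]]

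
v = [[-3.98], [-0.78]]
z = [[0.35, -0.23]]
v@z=[[-1.39, 0.92], [-0.27, 0.18]]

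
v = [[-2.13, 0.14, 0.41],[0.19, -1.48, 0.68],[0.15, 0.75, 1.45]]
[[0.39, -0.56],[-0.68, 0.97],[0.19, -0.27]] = v @ [[-0.17,0.24],[0.41,-0.58],[-0.06,0.09]]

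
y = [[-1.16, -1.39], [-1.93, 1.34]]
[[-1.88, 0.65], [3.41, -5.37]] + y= [[-3.04, -0.74], [1.48, -4.03]]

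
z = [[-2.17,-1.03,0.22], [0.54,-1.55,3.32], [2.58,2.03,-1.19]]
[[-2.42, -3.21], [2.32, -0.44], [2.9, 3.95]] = z @ [[0.49, 1.73], [1.61, -0.68], [1.37, -0.73]]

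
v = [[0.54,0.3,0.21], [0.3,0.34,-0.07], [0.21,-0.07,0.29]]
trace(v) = 1.17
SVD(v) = [[-0.82, 0.11, -0.56], [-0.5, -0.61, 0.61], [-0.27, 0.78, 0.56]] @ diag([0.793056448815426, 0.3746413872404382, 0.0023021639441358557]) @ [[-0.82, -0.50, -0.27], [0.11, -0.61, 0.78], [-0.56, 0.61, 0.56]]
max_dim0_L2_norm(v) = 0.65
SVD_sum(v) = [[0.53,0.33,0.18], [0.33,0.20,0.11], [0.18,0.11,0.06]] + [[0.00,  -0.03,  0.03], [-0.03,  0.14,  -0.18], [0.03,  -0.18,  0.23]] + [[0.00, -0.00, -0.0], [-0.00, 0.0, 0.0], [-0.00, 0.0, 0.00]]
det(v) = 0.00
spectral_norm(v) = 0.79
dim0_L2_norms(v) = [0.65, 0.46, 0.36]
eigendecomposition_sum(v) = [[0.53, 0.33, 0.18], [0.33, 0.20, 0.11], [0.18, 0.11, 0.06]] + [[0.0, -0.00, -0.0], [-0.00, 0.00, 0.0], [-0.00, 0.00, 0.0]] + [[0.00, -0.03, 0.03], [-0.03, 0.14, -0.18], [0.03, -0.18, 0.23]]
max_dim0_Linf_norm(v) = 0.54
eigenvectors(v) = [[0.82, 0.56, 0.11], [0.5, -0.61, -0.61], [0.27, -0.56, 0.78]]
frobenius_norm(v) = 0.88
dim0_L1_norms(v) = [1.05, 0.71, 0.57]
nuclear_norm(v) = 1.17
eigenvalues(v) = [0.79, 0.0, 0.37]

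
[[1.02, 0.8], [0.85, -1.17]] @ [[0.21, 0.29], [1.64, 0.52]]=[[1.53,  0.71], [-1.74,  -0.36]]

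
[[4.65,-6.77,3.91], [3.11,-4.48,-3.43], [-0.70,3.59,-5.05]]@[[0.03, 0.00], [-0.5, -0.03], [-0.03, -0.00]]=[[3.41, 0.20], [2.44, 0.13], [-1.66, -0.11]]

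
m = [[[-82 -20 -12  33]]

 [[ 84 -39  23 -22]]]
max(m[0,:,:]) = 33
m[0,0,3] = 33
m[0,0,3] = 33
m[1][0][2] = 23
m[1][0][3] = -22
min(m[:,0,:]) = -82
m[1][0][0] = 84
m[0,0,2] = -12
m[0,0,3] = 33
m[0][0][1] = -20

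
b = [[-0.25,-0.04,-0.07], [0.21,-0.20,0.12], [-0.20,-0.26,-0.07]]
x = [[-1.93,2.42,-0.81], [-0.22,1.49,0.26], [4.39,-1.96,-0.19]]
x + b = [[-2.18,  2.38,  -0.88], [-0.01,  1.29,  0.38], [4.19,  -2.22,  -0.26]]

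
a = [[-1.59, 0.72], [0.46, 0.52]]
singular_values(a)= [1.76, 0.66]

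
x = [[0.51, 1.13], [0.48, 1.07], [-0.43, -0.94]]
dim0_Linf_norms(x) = [0.51, 1.13]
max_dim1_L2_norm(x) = 1.24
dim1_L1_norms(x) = [1.64, 1.55, 1.37]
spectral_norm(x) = 2.00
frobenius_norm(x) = 2.00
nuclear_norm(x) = 2.00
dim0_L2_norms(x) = [0.82, 1.82]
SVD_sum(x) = [[0.51, 1.13],[0.48, 1.07],[-0.43, -0.94]] + [[-0.00, 0.0],  [-0.00, 0.00],  [-0.0, 0.00]]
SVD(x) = [[-0.62, -0.12], [-0.59, -0.58], [0.52, -0.81]] @ diag([1.995185894255547, 0.005766052695954363]) @ [[-0.41,-0.91], [0.91,-0.41]]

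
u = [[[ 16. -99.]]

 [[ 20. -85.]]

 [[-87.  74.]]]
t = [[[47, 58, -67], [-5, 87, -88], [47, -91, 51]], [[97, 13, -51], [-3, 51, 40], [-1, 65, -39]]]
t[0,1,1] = 87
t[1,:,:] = [[97, 13, -51], [-3, 51, 40], [-1, 65, -39]]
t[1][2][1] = 65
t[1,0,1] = 13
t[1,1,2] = 40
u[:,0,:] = [[16.0, -99.0], [20.0, -85.0], [-87.0, 74.0]]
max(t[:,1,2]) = 40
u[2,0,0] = -87.0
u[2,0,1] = 74.0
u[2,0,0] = -87.0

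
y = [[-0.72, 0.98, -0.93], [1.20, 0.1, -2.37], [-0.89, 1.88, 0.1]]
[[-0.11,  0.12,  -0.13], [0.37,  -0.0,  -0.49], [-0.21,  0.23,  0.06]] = y @ [[0.21, -0.01, -0.05], [-0.01, 0.12, 0.00], [-0.05, 0.00, 0.18]]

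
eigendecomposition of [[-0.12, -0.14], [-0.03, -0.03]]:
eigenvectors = [[-0.97, 0.75], [-0.24, -0.66]]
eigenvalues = [-0.15, 0.0]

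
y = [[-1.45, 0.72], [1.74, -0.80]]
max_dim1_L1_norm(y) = 2.54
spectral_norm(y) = 2.51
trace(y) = -2.25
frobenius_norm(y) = 2.51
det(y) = -0.09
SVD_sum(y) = [[-1.46, 0.69], [1.73, -0.82]] + [[0.01, 0.03], [0.01, 0.02]]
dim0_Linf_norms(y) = [1.74, 0.8]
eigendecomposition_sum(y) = [[-1.46, 0.71], [1.71, -0.83]] + [[0.01, 0.01], [0.03, 0.03]]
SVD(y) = [[-0.65, 0.76],[0.76, 0.65]] @ diag([2.5074150520217118, 0.0370102268968896]) @ [[0.9, -0.43], [0.43, 0.9]]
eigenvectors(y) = [[-0.65, -0.43], [0.76, -0.9]]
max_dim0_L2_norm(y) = 2.26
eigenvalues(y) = [-2.29, 0.04]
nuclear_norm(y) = 2.54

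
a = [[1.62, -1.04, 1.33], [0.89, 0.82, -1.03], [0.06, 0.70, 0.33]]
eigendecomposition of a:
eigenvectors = [[(0.79+0j), (-0.02+0.52j), (-0.02-0.52j)], [0.51+0.00j, 0.74+0.00j, 0.74-0.00j], [0.34+0.00j, (0.13-0.4j), 0.13+0.40j]]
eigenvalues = [(1.52+0j), (0.62+1.19j), (0.62-1.19j)]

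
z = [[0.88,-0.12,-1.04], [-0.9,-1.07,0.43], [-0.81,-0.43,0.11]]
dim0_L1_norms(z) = [2.59, 1.62, 1.58]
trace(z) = -0.08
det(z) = 0.59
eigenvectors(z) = [[-0.84, 0.29, 0.59], [0.37, 0.83, -0.30], [0.40, 0.47, 0.74]]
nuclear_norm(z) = 3.24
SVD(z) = [[-0.57, 0.82, -0.08], [0.7, 0.53, 0.49], [0.44, 0.22, -0.87]] @ diag([1.955997429890711, 0.9702575174935212, 0.30979735958888166]) @ [[-0.76, -0.44, 0.48], [0.07, -0.78, -0.62], [0.65, -0.44, 0.62]]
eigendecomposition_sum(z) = [[1.08, 0.09, -0.82], [-0.48, -0.04, 0.36], [-0.51, -0.04, 0.39]] + [[-0.16, -0.34, -0.01], [-0.44, -0.96, -0.04], [-0.25, -0.55, -0.02]] + [[-0.04,0.13,-0.20], [0.02,-0.07,0.10], [-0.05,0.16,-0.26]]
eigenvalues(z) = [1.42, -1.14, -0.36]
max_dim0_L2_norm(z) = 1.5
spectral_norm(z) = 1.96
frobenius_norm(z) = 2.21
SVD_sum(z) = [[0.84,0.49,-0.53], [-1.03,-0.6,0.65], [-0.65,-0.38,0.41]] + [[0.05, -0.62, -0.49], [0.03, -0.40, -0.32], [0.01, -0.17, -0.13]] + [[-0.02, 0.01, -0.01], [0.10, -0.07, 0.09], [-0.18, 0.12, -0.17]]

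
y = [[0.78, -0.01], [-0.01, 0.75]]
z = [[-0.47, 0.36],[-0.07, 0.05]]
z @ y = [[-0.37, 0.27], [-0.06, 0.04]]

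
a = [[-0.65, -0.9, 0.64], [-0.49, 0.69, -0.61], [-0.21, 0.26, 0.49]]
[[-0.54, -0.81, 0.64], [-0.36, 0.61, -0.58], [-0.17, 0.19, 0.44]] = a @ [[0.79, 0.02, -0.02], [0.02, 0.85, -0.05], [-0.02, -0.05, 0.91]]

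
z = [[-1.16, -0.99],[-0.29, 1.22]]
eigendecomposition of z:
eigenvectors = [[-0.99,0.37], [-0.12,-0.93]]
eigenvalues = [-1.28, 1.34]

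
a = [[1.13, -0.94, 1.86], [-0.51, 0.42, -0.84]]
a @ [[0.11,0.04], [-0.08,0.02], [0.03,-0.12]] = [[0.26,-0.20], [-0.11,0.09]]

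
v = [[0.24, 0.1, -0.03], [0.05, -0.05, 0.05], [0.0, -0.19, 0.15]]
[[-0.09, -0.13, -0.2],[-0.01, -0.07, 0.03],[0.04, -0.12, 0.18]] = v@[[-0.18, -0.74, -0.48], [-0.71, 0.34, -0.72], [-0.65, -0.36, 0.30]]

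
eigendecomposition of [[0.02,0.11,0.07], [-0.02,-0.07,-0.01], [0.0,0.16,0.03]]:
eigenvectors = [[(0.12+0j), (-0.8+0j), -0.80-0.00j], [(0.47+0j), 0.18-0.05j, 0.18+0.05j], [-0.87+0.00j, (-0.27-0.51j), -0.27+0.51j]]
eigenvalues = [(-0.06+0j), (0.02+0.05j), (0.02-0.05j)]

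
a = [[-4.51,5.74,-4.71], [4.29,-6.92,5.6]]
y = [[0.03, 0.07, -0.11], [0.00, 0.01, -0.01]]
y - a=[[4.54,-5.67,4.6],[-4.29,6.93,-5.61]]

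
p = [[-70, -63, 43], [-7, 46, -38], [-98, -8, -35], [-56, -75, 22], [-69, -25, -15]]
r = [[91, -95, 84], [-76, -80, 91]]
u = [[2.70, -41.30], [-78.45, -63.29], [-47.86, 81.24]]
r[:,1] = [-95, -80]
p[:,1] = [-63, 46, -8, -75, -25]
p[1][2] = -38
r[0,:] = [91, -95, 84]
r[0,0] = 91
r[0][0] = 91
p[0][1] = -63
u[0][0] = 2.7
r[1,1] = -80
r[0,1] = -95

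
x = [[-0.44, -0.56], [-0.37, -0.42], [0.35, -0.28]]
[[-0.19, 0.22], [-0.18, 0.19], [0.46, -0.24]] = x@[[0.97,  -0.62], [-0.42,  0.09]]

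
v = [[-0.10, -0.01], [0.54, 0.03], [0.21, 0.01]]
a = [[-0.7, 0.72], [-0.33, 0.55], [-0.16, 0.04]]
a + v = [[-0.80,0.71], [0.21,0.58], [0.05,0.05]]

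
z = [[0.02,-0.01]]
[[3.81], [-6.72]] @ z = [[0.08,-0.04], [-0.13,0.07]]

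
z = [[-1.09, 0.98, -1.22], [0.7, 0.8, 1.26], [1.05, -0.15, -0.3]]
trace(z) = -0.59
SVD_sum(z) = [[-1.2, 0.29, -1.28], [0.84, -0.21, 0.90], [0.35, -0.08, 0.37]] + [[-0.16,0.50,0.26], [-0.28,0.91,0.47], [0.14,-0.46,-0.24]] + [[0.26, 0.19, -0.2], [0.14, 0.10, -0.11], [0.56, 0.4, -0.43]]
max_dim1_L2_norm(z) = 1.91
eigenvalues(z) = [(-0.91+1.18j), (-0.91-1.18j), (1.22+0j)]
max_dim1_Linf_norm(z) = 1.26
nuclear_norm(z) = 4.47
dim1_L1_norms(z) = [3.29, 2.76, 1.5]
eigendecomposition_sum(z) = [[-0.63+0.32j, 0.32-0.02j, (-0.68-0.64j)], [0.10-0.30j, (-0.1+0.1j), 0.42-0.01j], [0.49+0.32j, (-0.15-0.22j), -0.18+0.75j]] + [[-0.63-0.32j, (0.32+0.02j), (-0.68+0.64j)], [0.10+0.30j, (-0.1-0.1j), (0.42+0.01j)], [0.49-0.32j, (-0.15+0.22j), -0.18-0.75j]] + [[0.17-0.00j, 0.35-0.00j, (0.15-0j)], [0.49-0.00j, (0.99-0j), (0.42-0j)], [(0.07-0j), 0.14-0.00j, 0.06-0.00j]]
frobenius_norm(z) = 2.75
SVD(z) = [[-0.80,  0.44,  -0.41], [0.56,  0.8,  -0.22], [0.23,  -0.41,  -0.88]] @ diag([2.2297974744394136, 1.3250102655720524, 0.9175243970120294]) @ [[0.67, -0.16, 0.72], [-0.27, 0.86, 0.44], [-0.69, -0.49, 0.53]]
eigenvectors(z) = [[-0.73+0.00j, -0.73-0.00j, (-0.33+0j)], [0.23-0.22j, (0.23+0.22j), -0.94+0.00j], [0.30+0.52j, 0.30-0.52j, -0.13+0.00j]]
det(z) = 2.71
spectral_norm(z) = 2.23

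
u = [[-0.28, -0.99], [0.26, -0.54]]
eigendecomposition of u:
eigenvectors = [[(-0.89+0j),(-0.89-0j)], [(-0.12+0.44j),-0.12-0.44j]]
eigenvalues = [(-0.41+0.49j), (-0.41-0.49j)]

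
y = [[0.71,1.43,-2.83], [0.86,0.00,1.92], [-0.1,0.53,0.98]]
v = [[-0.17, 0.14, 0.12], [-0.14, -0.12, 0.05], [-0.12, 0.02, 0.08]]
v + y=[[0.54, 1.57, -2.71], [0.72, -0.12, 1.97], [-0.22, 0.55, 1.06]]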